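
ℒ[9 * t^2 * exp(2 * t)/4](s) 9/(2 * (s - 2)^3)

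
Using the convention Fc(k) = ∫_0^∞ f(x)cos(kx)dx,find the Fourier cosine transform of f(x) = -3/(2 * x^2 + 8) -3 * pi * exp(-2 * k)/8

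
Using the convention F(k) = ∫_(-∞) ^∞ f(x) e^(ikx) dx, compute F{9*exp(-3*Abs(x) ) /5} 54/(5*(k^2 + 9) ) 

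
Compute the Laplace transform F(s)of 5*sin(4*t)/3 20/(3*(s^2 + 16))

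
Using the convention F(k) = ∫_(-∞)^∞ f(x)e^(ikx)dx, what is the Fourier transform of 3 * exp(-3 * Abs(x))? 18/(k^2 + 9)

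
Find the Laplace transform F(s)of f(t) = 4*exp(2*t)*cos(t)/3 4*(s - 2)/(3*((s - 2)^2 + 1))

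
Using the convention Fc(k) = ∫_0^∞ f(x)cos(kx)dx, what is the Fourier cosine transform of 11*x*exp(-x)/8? 11*(1 - k^2)/(8*(k^2 + 1)^2)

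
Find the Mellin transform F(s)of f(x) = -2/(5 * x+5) -2 * pi * csc(pi * s)/5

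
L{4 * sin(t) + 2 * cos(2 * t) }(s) 4/(s^2 + 1) + 2 * s/(s^2 + 4) 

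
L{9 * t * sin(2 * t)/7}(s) 36 * s/(7 * (s^2 + 4)^2)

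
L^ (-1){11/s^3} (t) 11 * t^2/2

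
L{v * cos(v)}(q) (q^2 - 1)/(q^2 + 1)^2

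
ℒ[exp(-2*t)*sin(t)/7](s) 1/(7*((s + 2)^2 + 1))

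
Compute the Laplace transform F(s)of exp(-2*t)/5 1/(5*(s + 2))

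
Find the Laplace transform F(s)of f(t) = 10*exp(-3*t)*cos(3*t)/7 10*(s+3)/(7*((s+3)^2+9))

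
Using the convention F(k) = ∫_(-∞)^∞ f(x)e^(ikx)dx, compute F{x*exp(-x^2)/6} I*sqrt(pi)*k*exp(-k^2/4)/12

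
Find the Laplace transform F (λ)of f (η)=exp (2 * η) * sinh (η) 1/ ( (λ - 2)^2 - 1)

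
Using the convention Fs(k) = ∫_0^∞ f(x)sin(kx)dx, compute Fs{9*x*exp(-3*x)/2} 27*k/(k^2 + 9)^2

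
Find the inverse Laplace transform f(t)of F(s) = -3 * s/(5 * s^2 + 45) -3 * cos(3 * t)/5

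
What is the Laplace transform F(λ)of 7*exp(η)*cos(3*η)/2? 7*(λ - 1)/(2*((λ - 1)^2 + 9))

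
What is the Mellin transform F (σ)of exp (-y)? gamma (σ)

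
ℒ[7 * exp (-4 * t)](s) 7/ (s + 4) 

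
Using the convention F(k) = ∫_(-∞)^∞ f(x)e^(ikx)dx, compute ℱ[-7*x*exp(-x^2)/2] -7*I*sqrt(pi)*k*exp(-k^2/4)/4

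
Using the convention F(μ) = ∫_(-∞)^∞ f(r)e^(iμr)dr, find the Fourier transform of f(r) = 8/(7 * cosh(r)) 8 * pi/(7 * cosh(pi * μ/2))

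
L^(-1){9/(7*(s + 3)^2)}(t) 9*t*exp(-3*t)/7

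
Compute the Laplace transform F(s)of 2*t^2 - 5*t 4/s^3 - 5/s^2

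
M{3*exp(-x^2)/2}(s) 3*gamma(s/2)/4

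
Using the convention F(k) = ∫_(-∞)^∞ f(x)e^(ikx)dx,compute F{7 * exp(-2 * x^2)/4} 7 * sqrt(2) * sqrt(pi) * exp(-k^2/8)/8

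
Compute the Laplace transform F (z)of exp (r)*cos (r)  (z - 1)/ ( (z - 1)^2 + 1)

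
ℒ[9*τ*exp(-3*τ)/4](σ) 9/(4*(σ+3)^2)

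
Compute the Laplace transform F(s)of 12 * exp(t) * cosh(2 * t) 12 * (s - 1)/((s - 1)^2 - 4)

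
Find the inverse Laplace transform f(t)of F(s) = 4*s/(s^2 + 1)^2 2*t*sin(t)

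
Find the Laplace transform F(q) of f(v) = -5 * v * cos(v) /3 5 * (1 - q^2) /(3 * (q^2+1) ^2) 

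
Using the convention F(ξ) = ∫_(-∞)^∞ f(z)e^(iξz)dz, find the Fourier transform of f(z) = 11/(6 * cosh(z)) 11 * pi/(6 * cosh(pi * ξ/2))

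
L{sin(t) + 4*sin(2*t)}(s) 1/(s^2 + 1) + 8/(s^2 + 4)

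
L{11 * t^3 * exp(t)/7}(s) 66/(7 * (s - 1)^4)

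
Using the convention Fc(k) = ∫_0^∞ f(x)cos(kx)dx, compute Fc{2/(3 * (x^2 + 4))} pi * exp(-2 * k)/6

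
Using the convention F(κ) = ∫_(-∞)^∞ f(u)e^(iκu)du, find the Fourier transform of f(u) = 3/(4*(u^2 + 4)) 3*pi*exp(-2*Abs(κ))/8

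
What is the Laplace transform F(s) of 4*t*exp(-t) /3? 4/(3*(s + 1) ^2) 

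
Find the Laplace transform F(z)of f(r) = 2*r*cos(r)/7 2*(z^2-1)/(7*(z^2+1)^2)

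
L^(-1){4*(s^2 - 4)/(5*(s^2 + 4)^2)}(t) 4*t*cos(2*t)/5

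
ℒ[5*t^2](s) 10/s^3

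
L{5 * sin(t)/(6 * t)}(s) 5 * atan(1/s)/6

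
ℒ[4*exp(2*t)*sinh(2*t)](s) 8/(s*(s - 4))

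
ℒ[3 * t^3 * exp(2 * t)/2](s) 9/(s - 2)^4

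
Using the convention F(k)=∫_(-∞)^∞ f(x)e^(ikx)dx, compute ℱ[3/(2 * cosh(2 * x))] 3 * pi/(4 * cosh(pi * k/4))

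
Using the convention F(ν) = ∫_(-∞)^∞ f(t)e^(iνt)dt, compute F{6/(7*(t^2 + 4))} 3*pi*exp(-2*Abs(ν))/7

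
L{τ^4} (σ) 24/σ^5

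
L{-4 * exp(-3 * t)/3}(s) -4/(3 * s+9)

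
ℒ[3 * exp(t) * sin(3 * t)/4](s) 9/(4 * ((s - 1)^2 + 9))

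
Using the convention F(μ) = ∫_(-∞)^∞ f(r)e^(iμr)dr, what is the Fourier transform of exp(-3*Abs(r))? 6/(μ^2+9)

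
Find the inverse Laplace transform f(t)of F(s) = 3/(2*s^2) 3*t/2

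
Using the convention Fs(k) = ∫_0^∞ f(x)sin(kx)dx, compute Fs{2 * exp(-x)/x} 2 * atan(k)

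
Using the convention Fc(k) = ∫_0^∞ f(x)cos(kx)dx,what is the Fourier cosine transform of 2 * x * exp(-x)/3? 2 * (1 - k^2)/(3 * (k^2 + 1)^2)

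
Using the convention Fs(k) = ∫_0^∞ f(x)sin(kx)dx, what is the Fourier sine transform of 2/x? pi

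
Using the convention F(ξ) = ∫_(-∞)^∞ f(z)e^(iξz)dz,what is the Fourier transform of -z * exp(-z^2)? -I * sqrt(pi) * ξ * exp(-ξ^2/4)/2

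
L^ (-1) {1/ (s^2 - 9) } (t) sinh (3*t) /3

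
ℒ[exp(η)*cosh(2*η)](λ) (λ - 1)/((λ - 1)^2 - 4)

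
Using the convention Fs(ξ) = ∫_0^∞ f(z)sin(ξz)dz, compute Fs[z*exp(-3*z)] 6*ξ/(ξ^2 + 9)^2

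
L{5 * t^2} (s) 10/s^3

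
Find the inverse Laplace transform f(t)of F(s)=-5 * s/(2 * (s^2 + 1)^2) -5 * t * sin(t)/4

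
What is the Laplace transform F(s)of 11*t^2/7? 22/(7*s^3)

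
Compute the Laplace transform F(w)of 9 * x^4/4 54/w^5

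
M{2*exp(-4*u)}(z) 2^(1 - 2*z)*gamma(z)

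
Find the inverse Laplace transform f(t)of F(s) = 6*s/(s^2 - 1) 6*cosh(t)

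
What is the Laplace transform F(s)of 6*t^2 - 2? 12/s^3 - 2/s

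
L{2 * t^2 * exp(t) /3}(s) 4/(3 * (s - 1) ^3) 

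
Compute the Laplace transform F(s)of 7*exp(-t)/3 7/(3*(s + 1))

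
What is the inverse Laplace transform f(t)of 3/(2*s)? 3/2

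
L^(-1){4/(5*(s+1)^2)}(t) 4*t*exp(-t)/5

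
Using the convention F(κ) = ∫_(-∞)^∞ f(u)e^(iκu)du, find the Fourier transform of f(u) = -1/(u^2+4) -pi * exp(-2 * Abs(κ))/2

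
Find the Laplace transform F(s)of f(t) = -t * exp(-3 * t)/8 -1/(8 * (s + 3)^2)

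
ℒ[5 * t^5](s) 600/s^6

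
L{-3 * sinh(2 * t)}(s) -6/(s^2 - 4)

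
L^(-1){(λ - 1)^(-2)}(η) η*exp(η)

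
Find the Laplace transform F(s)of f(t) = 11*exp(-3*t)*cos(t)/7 11*(s + 3)/(7*((s + 3)^2 + 1))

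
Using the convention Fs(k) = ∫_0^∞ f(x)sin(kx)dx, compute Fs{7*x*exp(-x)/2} 7*k/(k^2+1)^2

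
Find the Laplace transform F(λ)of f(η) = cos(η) λ/(λ^2 + 1)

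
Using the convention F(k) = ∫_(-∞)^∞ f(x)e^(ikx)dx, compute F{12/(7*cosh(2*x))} 6*pi/(7*cosh(pi*k/4))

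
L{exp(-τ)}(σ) 1/(σ + 1)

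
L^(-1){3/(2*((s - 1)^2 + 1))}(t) 3*exp(t)*sin(t)/2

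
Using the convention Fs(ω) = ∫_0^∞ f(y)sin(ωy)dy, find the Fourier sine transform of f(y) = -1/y -pi/2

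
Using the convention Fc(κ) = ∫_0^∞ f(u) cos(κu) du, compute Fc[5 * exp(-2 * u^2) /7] 5 * sqrt(2) * sqrt(pi) * exp(-κ^2/8) /28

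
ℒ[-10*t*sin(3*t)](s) -60*s/(s^2 + 9)^2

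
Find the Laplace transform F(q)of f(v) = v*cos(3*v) (q^2 - 9)/(q^2+9)^2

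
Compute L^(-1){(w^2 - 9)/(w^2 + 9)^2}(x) x*cos(3*x)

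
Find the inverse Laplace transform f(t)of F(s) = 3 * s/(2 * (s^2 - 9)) 3 * cosh(3 * t)/2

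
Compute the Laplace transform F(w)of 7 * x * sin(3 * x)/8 21 * w/(4 * (w^2 + 9)^2)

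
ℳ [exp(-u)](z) gamma(z)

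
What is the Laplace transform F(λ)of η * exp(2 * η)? (λ - 2)^(-2)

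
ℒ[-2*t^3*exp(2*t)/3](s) -4/(s - 2)^4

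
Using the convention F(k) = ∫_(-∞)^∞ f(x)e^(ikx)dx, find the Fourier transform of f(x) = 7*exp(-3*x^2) 7*sqrt(3)*sqrt(pi)*exp(-k^2/12)/3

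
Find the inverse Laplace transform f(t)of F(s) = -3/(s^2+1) -3*sin(t)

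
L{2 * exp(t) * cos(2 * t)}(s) 2 * (s - 1)/((s - 1)^2+4)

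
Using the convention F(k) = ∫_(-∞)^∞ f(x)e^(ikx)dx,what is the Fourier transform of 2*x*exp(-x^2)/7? I*sqrt(pi)*k*exp(-k^2/4)/7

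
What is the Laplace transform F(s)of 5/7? 5/(7*s)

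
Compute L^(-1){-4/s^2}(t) -4*t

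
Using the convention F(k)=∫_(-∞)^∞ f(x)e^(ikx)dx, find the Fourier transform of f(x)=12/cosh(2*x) 6*pi/cosh(pi*k/4)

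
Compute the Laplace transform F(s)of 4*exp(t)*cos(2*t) 4*(s - 1)/((s - 1)^2 + 4)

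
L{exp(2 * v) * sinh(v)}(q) 1/((q - 2)^2 - 1)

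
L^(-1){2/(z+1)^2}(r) 2 * r * exp(-r)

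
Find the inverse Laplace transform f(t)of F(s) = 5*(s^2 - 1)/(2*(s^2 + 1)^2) 5*t*cos(t)/2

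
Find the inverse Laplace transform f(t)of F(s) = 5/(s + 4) 5*exp(-4*t)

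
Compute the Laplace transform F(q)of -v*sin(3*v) -6*q/(q^2 + 9)^2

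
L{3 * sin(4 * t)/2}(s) 6/(s^2 + 16)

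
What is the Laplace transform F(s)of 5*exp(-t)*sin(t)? 5/((s + 1)^2 + 1)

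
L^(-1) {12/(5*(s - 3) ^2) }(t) 12*t*exp(3*t) /5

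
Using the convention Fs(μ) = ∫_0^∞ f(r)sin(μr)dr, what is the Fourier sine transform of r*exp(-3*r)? 6*μ/(μ^2 + 9)^2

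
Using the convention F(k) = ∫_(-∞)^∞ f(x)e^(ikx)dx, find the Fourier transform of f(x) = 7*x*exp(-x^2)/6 7*I*sqrt(pi)*k*exp(-k^2/4)/12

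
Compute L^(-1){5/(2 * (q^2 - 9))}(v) 5 * sinh(3 * v)/6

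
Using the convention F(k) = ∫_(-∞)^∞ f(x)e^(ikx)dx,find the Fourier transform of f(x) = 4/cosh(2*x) 2*pi/cosh(pi*k/4)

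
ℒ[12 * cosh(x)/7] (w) 12 * w/(7 * (w^2 - 1))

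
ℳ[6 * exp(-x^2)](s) 3 * gamma(s/2) 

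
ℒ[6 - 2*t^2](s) 6/s - 4/s^3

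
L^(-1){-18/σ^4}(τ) -3*τ^3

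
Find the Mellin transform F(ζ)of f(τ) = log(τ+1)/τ -pi * csc(pi * ζ)/(ζ - 1)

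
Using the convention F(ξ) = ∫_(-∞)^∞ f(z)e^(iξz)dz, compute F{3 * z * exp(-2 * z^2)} 3 * sqrt(2) * I * sqrt(pi) * ξ * exp(-ξ^2/8)/8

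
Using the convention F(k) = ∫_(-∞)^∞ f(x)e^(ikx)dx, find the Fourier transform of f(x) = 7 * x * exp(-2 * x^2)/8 7 * sqrt(2) * I * sqrt(pi) * k * exp(-k^2/8)/64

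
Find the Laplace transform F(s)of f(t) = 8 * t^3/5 48/(5 * s^4)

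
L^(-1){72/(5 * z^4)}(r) 12 * r^3/5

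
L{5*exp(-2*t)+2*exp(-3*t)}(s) 2/(s+3)+5/(s+2)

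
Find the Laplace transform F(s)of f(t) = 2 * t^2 4/s^3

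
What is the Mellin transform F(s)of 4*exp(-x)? 4*gamma(s)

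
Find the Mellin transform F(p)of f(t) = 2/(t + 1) 2*pi*csc(pi*p)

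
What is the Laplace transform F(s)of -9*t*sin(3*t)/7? -54*s/(7*(s^2 + 9)^2)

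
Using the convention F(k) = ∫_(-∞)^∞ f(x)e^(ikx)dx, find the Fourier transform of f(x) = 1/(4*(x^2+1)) pi*exp(-Abs(k))/4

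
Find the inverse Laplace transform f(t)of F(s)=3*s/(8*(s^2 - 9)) 3*cosh(3*t)/8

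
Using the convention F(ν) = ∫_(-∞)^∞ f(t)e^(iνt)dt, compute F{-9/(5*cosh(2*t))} -9*pi/(10*cosh(pi*ν/4))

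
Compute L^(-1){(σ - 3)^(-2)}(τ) τ * exp(3 * τ)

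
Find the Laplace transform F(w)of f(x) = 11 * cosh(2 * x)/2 11 * w/(2 * (w^2 - 4))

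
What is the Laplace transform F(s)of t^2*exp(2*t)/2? (s - 2)^(-3)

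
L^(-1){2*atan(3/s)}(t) 2*sin(3*t)/t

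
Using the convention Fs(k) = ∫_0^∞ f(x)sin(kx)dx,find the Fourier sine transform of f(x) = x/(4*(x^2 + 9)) pi*exp(-3*k)/8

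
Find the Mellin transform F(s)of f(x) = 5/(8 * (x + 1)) 5 * pi * csc(pi * s)/8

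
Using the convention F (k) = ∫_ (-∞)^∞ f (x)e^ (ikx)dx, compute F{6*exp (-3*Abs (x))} 36/ (k^2 + 9)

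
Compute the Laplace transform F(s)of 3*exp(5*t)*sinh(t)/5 3/(5*((s - 5)^2 - 1))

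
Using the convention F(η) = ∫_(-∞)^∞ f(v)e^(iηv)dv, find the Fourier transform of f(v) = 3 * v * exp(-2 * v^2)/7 3 * sqrt(2) * I * sqrt(pi) * η * exp(-η^2/8)/56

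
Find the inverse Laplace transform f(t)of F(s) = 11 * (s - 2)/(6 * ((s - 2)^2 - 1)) 11 * exp(2 * t) * cosh(t)/6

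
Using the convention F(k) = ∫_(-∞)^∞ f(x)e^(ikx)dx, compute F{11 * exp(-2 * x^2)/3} 11 * sqrt(2) * sqrt(pi) * exp(-k^2/8)/6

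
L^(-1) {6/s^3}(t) 3*t^2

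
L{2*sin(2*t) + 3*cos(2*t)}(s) 3*s/(s^2 + 4) + 4/(s^2 + 4)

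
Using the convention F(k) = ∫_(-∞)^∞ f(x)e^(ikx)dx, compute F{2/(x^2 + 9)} 2*pi*exp(-3*Abs(k))/3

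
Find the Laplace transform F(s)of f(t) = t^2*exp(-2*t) 2/(s + 2)^3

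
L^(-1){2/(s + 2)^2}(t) 2 * t * exp(-2 * t)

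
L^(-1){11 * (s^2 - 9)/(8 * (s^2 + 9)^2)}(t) 11 * t * cos(3 * t)/8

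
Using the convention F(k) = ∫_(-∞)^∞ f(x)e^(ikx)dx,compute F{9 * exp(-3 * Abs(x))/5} 54/(5 * (k^2 + 9))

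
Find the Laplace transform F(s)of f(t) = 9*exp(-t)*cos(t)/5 9*(s + 1)/(5*((s + 1)^2 + 1))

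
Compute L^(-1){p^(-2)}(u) u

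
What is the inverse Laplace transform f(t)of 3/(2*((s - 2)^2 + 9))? exp(2*t)*sin(3*t)/2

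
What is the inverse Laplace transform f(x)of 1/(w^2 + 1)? sin(x)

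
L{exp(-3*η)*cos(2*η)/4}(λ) (λ + 3)/(4*((λ + 3)^2 + 4))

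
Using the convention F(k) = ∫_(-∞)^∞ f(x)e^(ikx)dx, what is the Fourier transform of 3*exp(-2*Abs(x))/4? 3/(k^2 + 4)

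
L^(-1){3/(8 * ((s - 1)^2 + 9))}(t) exp(t) * sin(3 * t)/8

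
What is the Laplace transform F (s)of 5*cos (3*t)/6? 5*s/ (6*(s^2+9))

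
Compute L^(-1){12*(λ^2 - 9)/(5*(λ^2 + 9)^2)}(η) 12*η*cos(3*η)/5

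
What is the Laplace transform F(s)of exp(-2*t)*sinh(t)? 1/((s + 2)^2 - 1)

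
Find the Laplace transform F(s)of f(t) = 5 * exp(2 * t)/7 5/(7 * (s - 2))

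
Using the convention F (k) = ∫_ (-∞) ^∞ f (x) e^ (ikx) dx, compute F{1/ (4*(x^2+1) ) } pi*exp (-Abs (k) ) /4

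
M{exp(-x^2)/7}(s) gamma(s/2)/14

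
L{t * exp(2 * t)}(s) (s - 2)^(-2)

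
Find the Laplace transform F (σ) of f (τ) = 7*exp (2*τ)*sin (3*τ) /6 7/ (2*( (σ - 2) ^2 + 9) ) 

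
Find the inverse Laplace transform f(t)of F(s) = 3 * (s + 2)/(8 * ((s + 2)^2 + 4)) 3 * exp(-2 * t) * cos(2 * t)/8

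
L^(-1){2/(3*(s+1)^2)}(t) 2*t*exp(-t)/3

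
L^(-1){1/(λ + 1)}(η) exp(-η)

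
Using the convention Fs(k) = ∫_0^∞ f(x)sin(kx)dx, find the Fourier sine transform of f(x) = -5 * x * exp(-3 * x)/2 -15 * k/(k^2 + 9)^2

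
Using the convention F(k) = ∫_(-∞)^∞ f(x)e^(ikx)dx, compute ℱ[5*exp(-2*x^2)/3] 5*sqrt(2)*sqrt(pi)*exp(-k^2/8)/6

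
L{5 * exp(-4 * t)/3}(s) 5/(3 * (s+4))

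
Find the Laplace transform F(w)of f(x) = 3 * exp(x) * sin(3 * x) 9/((w - 1)^2+9)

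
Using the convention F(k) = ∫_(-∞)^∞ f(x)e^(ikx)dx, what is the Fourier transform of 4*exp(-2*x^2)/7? 2*sqrt(2)*sqrt(pi)*exp(-k^2/8)/7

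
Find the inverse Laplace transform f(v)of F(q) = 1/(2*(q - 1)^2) v*exp(v)/2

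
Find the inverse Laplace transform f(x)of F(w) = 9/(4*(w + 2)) 9*exp(-2*x)/4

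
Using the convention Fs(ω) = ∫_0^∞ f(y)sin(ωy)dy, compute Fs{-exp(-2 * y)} -ω/(ω^2 + 4)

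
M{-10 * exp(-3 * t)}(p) -10 * gamma(p)/3^p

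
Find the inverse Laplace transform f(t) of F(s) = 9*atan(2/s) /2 9*sin(2*t) /(2*t) 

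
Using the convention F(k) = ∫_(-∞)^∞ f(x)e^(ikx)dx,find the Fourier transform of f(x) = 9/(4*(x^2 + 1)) 9*pi*exp(-Abs(k))/4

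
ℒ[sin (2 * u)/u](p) atan (2/p)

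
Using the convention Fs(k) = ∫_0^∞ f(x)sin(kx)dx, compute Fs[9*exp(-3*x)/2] 9*k/(2*(k^2 + 9))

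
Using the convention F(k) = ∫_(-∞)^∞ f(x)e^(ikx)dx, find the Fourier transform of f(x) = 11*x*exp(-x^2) 11*I*sqrt(pi)*k*exp(-k^2/4)/2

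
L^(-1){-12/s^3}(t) -6*t^2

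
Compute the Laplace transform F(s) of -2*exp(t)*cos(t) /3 2*(1 - s) /(3*((s - 1) ^2 + 1) ) 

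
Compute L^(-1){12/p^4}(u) 2*u^3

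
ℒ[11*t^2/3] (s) 22/(3*s^3)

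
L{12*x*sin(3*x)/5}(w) 72*w/(5*(w^2 + 9)^2)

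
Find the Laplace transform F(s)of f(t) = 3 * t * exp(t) 3/(s - 1)^2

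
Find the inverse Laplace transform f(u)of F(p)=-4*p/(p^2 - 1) -4*cosh(u)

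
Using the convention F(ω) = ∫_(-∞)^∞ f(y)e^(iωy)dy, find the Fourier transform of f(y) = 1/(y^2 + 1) pi * exp(-Abs(ω))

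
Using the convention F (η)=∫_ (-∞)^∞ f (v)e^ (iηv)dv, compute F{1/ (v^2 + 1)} pi * exp (-Abs (η))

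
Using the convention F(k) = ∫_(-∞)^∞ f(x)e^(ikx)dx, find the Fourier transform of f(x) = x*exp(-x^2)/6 I*sqrt(pi)*k*exp(-k^2/4)/12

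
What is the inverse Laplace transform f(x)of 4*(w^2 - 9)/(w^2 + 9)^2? 4*x*cos(3*x)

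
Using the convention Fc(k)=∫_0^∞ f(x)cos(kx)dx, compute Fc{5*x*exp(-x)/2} 5*(1 - k^2)/(2*(k^2 + 1)^2)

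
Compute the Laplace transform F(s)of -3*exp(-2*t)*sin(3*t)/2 -9/(2*(s + 2)^2 + 18)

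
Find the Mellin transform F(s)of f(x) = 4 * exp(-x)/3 4 * gamma(s)/3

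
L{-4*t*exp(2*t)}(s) -4/(s - 2)^2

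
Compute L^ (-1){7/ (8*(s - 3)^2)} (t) 7*t*exp (3*t)/8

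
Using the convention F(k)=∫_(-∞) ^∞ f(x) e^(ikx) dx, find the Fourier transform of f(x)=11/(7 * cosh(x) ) 11 * pi/(7 * cosh(pi * k/2) ) 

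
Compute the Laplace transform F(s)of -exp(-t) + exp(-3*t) 1/(s + 3) - 1/(s + 1)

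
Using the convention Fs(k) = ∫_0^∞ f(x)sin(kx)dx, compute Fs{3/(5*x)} 3*pi/10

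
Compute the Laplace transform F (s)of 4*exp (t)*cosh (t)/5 4*(s - 1)/ (5*s*(s - 2))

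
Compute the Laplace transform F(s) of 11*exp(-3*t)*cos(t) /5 11*(s + 3) /(5*((s + 3) ^2 + 1) ) 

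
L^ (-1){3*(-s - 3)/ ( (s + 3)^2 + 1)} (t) -3*exp (-3*t)*cos (t)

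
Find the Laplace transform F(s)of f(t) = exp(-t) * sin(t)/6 1/(6 * ((s + 1)^2 + 1))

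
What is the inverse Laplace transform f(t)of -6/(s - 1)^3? -3 * t^2 * exp(t)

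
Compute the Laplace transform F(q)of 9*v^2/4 9/(2*q^3)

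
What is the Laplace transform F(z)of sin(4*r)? 4/(z^2 + 16)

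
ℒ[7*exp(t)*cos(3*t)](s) 7*(s - 1)/((s - 1)^2 + 9)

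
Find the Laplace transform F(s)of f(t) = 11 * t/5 11/(5 * s^2)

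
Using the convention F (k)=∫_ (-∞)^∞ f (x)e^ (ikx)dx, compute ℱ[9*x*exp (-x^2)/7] 9*I*sqrt (pi)*k*exp (-k^2/4)/14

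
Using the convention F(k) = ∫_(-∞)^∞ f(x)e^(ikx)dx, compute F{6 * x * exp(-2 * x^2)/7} 3 * sqrt(2) * I * sqrt(pi) * k * exp(-k^2/8)/28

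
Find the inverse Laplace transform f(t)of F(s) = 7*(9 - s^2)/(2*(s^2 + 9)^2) -7*t*cos(3*t)/2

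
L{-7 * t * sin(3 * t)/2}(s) -21 * s/(s^2 + 9)^2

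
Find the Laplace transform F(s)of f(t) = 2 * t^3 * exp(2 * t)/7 12/(7 * (s - 2)^4)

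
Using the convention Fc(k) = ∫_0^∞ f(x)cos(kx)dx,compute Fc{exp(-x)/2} 1/(2 * (k^2 + 1))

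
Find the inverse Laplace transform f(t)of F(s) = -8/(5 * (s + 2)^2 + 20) -4 * exp(-2 * t) * sin(2 * t)/5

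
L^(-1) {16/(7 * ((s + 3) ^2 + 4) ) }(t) 8 * exp(-3 * t) * sin(2 * t) /7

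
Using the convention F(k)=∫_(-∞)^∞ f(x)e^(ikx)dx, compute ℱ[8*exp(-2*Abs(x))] 32/(k^2+4)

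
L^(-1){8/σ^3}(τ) 4 * τ^2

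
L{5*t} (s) 5/s^2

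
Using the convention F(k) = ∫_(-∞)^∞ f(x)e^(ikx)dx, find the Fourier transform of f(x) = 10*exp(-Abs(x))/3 20/(3*(k^2+1))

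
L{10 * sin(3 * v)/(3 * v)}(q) 10 * atan(3/q)/3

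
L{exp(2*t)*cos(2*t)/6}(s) (s - 2)/(6*((s - 2)^2 + 4))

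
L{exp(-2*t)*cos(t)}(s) (s+2)/((s+2)^2+1)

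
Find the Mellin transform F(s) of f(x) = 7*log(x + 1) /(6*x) -7*pi*csc(pi*s) /(6*s - 6) 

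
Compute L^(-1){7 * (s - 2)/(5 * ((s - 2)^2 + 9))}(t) 7 * exp(2 * t) * cos(3 * t)/5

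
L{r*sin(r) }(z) 2*z/(z^2 + 1) ^2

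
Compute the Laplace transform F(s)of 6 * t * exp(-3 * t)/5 6/(5 * (s+3)^2)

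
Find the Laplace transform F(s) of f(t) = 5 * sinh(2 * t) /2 5/(s^2 - 4) 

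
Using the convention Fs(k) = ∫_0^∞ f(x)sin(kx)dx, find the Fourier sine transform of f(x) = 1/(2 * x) pi/4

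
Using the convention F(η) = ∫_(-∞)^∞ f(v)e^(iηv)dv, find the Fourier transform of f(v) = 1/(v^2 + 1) pi * exp(-Abs(η))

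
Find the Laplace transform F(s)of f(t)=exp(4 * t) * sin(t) 1/((s - 4)^2 + 1)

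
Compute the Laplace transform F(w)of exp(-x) 1/(w + 1)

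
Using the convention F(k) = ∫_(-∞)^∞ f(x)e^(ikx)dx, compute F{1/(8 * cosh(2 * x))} pi/(16 * cosh(pi * k/4))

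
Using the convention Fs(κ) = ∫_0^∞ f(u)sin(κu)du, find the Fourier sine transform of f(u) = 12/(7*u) 6*pi/7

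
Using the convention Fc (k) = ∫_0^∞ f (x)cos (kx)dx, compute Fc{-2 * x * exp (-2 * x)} 2 * (k^2 - 4)/ (k^2+4)^2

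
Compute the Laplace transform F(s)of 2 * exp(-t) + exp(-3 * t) 1/(s + 3) + 2/(s + 1)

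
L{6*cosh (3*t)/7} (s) 6*s/ (7*(s^2 - 9))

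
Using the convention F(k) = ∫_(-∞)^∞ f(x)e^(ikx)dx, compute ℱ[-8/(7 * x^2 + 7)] -8 * pi * exp(-Abs(k))/7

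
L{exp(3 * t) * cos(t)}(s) (s - 3)/((s - 3)^2 + 1)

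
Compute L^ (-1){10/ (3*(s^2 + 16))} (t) 5*sin (4*t)/6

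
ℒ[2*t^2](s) 4/s^3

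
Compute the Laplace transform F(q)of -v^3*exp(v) -6/(q - 1)^4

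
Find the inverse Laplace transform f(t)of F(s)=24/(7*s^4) 4*t^3/7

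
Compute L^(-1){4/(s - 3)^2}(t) 4*t*exp(3*t)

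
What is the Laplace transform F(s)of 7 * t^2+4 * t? 14/s^3+4/s^2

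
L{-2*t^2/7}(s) -4/(7*s^3)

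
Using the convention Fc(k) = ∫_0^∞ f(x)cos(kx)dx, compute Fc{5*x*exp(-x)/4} 5*(1 - k^2)/(4*(k^2 + 1)^2)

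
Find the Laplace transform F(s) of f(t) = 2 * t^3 12/s^4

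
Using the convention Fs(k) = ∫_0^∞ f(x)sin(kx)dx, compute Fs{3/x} 3*pi/2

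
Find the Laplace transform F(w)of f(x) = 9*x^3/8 27/(4*w^4)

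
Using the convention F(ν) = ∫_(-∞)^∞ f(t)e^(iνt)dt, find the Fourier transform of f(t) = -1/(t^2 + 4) -pi*exp(-2*Abs(ν))/2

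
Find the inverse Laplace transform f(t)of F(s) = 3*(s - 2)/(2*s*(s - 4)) 3*exp(2*t)*cosh(2*t)/2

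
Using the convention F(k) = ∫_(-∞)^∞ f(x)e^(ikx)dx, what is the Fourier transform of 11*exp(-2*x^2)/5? 11*sqrt(2)*sqrt(pi)*exp(-k^2/8)/10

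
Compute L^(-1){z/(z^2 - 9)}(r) cosh(3 * r)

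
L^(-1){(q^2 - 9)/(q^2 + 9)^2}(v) v * cos(3 * v)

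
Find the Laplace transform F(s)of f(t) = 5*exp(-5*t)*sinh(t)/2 5/(2*((s + 5)^2-1))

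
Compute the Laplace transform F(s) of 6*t 6/s^2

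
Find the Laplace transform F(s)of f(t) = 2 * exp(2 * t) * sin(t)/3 2/(3 * ((s - 2)^2 + 1))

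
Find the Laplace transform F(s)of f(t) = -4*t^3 -24/s^4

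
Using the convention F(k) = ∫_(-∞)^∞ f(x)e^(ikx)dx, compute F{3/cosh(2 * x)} 3 * pi/(2 * cosh(pi * k/4))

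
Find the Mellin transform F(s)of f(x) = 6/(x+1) 6 * pi * csc(pi * s)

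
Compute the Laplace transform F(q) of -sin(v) -1/(q^2+1) 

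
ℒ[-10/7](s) -10/(7 * s)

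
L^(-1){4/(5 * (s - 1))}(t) 4 * exp(t)/5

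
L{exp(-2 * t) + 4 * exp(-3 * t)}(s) 1/(s + 2) + 4/(s + 3)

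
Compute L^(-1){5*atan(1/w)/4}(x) 5*sin(x)/(4*x)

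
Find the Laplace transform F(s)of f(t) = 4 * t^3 24/s^4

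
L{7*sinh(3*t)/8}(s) 21/(8*(s^2 - 9))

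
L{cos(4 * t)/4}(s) s/(4 * (s^2 + 16))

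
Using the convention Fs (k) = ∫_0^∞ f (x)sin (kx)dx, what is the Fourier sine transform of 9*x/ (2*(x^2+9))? 9*pi*exp (-3*k)/4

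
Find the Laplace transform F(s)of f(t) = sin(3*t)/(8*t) atan(3/s)/8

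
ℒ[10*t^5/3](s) 400/s^6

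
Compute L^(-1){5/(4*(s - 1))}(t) 5*exp(t)/4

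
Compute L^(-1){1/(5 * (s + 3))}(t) exp(-3 * t)/5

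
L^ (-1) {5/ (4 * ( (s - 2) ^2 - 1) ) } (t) 5 * exp (2 * t) * sinh (t) /4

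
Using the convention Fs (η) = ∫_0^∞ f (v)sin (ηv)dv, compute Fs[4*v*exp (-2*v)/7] 16*η/ (7*(η^2+4)^2)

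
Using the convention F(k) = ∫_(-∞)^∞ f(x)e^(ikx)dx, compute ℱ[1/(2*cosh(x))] pi/(2*cosh(pi*k/2))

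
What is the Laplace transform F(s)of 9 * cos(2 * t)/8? 9 * s/(8 * (s^2+4))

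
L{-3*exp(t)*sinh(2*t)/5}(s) -6/(5*(s - 1)^2 - 20)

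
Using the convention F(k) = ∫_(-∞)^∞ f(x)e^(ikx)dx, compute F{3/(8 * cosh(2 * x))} 3 * pi/(16 * cosh(pi * k/4))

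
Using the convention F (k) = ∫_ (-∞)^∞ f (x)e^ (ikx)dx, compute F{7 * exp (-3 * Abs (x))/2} 21/ (k^2 + 9)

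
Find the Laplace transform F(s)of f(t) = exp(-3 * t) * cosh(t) (s + 3)/((s + 3)^2 - 1)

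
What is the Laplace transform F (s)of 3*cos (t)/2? 3*s/ (2*(s^2 + 1))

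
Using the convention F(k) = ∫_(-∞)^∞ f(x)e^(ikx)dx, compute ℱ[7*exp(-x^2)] 7*sqrt(pi)*exp(-k^2/4)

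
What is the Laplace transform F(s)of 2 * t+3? 2/s^2+3/s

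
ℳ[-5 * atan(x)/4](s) 5 * pi * sec(pi * s/2)/(8 * s)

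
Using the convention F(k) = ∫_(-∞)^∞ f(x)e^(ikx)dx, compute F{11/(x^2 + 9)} 11 * pi * exp(-3 * Abs(k))/3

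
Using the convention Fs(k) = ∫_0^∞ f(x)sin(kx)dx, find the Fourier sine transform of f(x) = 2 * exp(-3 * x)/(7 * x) 2 * atan(k/3)/7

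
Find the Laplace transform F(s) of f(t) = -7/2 -7/(2*s) 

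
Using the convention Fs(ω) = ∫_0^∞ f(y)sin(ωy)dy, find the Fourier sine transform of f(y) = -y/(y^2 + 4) -pi * exp(-2 * ω)/2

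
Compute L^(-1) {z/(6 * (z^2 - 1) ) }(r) cosh(r) /6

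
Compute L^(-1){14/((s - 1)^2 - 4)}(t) 7*exp(t)*sinh(2*t)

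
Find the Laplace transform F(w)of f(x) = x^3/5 6/(5 * w^4)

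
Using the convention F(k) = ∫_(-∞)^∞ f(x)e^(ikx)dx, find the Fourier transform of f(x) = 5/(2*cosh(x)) 5*pi/(2*cosh(pi*k/2))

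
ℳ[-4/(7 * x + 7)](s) -4 * pi * csc(pi * s)/7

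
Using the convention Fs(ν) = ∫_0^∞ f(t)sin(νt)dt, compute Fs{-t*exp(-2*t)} -4*ν/(ν^2 + 4)^2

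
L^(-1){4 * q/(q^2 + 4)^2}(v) v * sin(2 * v)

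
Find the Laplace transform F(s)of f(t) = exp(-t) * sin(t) 1/((s + 1)^2 + 1)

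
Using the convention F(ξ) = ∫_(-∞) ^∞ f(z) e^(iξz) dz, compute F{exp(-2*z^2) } sqrt(2)*sqrt(pi)*exp(-ξ^2/8) /2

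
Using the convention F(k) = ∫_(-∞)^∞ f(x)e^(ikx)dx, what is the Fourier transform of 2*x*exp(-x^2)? I*sqrt(pi)*k*exp(-k^2/4)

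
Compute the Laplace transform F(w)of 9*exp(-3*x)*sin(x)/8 9/(8*((w + 3)^2 + 1))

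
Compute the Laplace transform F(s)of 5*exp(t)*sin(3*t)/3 5/((s - 1)^2 + 9)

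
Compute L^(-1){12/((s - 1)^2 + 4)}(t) 6*exp(t)*sin(2*t)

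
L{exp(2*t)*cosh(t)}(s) (s - 2)/((s - 2)^2 - 1)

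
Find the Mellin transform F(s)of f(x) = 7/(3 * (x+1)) 7 * pi * csc(pi * s)/3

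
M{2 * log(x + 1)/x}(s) -2 * pi * csc(pi * s)/(s - 1)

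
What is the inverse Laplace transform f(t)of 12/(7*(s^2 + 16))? 3*sin(4*t)/7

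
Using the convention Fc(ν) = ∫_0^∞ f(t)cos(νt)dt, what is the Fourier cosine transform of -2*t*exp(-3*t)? 2*(ν^2 - 9)/(ν^2 + 9)^2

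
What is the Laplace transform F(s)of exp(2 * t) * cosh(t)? (s - 2)/((s - 2)^2 - 1)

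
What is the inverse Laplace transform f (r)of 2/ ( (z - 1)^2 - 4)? exp (r)*sinh (2*r)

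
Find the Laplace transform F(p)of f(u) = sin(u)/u atan(1/p)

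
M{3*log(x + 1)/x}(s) -3*pi*csc(pi*s)/(s - 1)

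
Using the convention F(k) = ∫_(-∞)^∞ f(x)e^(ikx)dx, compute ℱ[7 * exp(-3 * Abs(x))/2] 21/(k^2 + 9)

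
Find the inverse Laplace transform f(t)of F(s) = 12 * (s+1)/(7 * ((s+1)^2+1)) 12 * exp(-t) * cos(t)/7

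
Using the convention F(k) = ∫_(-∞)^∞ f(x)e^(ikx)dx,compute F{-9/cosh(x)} -9*pi/cosh(pi*k/2)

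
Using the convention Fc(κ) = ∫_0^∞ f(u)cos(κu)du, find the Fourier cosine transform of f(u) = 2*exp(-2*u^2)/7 sqrt(2)*sqrt(pi)*exp(-κ^2/8)/14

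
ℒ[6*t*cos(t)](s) 6*(s^2 - 1) /(s^2 + 1) ^2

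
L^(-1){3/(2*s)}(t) 3/2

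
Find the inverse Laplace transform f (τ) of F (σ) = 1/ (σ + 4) exp (-4*τ) 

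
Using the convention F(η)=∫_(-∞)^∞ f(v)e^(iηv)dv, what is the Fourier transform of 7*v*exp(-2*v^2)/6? 7*sqrt(2)*I*sqrt(pi)*η*exp(-η^2/8)/48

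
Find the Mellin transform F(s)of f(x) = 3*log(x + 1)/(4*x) -3*pi*csc(pi*s)/(4*s - 4)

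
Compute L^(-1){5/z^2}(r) 5*r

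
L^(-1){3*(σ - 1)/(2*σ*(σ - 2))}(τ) 3*exp(τ)*cosh(τ)/2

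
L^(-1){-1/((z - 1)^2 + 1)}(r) -exp(r) * sin(r)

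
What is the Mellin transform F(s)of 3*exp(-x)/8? 3*gamma(s)/8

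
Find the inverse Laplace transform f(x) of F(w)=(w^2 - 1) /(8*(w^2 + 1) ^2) x*cos(x) /8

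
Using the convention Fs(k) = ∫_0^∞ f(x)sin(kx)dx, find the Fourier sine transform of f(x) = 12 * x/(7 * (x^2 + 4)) 6 * pi * exp(-2 * k)/7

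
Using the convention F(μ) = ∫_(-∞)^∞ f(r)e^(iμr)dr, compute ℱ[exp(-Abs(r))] 2/(μ^2 + 1)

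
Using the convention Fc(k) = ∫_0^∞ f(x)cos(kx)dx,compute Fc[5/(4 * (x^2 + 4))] 5 * pi * exp(-2 * k)/16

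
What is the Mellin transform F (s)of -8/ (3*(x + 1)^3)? -4*pi*(s - 2)*(s - 1)/ (3*sin (pi*s))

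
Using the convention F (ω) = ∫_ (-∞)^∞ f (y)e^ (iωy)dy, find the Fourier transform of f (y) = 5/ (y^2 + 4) 5 * pi * exp (-2 * Abs (ω))/2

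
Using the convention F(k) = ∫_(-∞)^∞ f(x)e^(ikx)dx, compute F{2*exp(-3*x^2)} 2*sqrt(3)*sqrt(pi)*exp(-k^2/12)/3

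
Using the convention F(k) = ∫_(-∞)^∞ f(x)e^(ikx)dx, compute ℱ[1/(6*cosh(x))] pi/(6*cosh(pi*k/2))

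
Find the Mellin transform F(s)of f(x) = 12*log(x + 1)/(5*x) -12*pi*csc(pi*s)/(5*s - 5)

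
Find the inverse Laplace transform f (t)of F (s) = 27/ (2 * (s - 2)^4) 9 * t^3 * exp (2 * t)/4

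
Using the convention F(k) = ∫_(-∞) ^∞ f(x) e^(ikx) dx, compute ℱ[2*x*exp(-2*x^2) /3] sqrt(2)*I*sqrt(pi)*k*exp(-k^2/8) /12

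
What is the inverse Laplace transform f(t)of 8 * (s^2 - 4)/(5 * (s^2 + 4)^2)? 8 * t * cos(2 * t)/5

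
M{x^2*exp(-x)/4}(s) gamma(s + 2)/4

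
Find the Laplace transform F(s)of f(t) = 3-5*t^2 3/s - 10/s^3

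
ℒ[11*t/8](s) 11/(8*s^2)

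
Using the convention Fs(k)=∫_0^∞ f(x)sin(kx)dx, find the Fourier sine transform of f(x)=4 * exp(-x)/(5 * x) 4 * atan(k)/5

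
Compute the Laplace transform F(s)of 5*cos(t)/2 5*s/(2*(s^2 + 1))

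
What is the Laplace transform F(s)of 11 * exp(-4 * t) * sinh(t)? 11/((s + 4)^2 - 1)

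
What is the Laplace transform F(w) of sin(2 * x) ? 2/(w^2 + 4) 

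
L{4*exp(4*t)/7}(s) 4/(7*(s - 4))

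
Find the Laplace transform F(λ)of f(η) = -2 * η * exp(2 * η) -2/(λ - 2)^2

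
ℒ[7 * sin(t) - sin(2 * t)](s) 7/(s^2+1) - 2/(s^2+4) 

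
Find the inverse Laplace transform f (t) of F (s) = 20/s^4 10 * t^3/3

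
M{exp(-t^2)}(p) gamma(p/2)/2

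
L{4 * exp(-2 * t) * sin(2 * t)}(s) 8/((s+2)^2+4)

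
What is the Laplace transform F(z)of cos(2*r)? z/(z^2 + 4)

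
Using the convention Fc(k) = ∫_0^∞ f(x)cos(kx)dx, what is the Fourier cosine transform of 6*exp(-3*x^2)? sqrt(3)*sqrt(pi)*exp(-k^2/12)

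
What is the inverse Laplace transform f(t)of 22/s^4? 11*t^3/3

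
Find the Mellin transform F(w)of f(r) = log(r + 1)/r -pi * csc(pi * w)/(w - 1)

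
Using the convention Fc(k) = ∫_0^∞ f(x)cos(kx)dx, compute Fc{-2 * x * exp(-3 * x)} 2 * (k^2 - 9)/(k^2 + 9)^2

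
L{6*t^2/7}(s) 12/(7*s^3)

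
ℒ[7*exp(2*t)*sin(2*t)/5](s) 14/(5*((s - 2)^2 + 4))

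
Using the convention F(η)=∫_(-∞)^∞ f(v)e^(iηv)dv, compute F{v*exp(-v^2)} I*sqrt(pi)*η*exp(-η^2/4)/2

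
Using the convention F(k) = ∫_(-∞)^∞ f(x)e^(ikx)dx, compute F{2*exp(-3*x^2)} 2*sqrt(3)*sqrt(pi)*exp(-k^2/12)/3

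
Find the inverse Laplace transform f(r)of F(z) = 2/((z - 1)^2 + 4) exp(r) * sin(2 * r)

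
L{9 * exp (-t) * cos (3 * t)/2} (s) 9 * (s + 1)/ (2 * ( (s + 1)^2 + 9))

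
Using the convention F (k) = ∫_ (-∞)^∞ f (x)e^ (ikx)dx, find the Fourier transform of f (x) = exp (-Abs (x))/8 1/ (4*(k^2 + 1))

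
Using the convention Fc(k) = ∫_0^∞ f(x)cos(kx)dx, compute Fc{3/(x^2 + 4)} 3*pi*exp(-2*k)/4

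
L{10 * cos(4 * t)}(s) 10 * s/(s^2 + 16)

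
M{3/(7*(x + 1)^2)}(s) -3*pi*(s - 1)/(7*sin(pi*s))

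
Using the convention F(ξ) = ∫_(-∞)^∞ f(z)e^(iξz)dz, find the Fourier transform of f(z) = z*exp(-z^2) I*sqrt(pi)*ξ*exp(-ξ^2/4)/2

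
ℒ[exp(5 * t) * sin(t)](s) 1/((s - 5)^2 + 1)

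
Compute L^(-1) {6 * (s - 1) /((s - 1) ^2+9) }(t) 6 * exp(t) * cos(3 * t) 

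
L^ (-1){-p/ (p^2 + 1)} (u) -cos (u)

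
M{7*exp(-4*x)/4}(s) 7*gamma(s)/(4*2^(2*s))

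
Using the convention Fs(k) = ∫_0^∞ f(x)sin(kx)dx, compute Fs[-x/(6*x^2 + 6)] -pi*exp(-k)/12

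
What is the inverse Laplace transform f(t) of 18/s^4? 3*t^3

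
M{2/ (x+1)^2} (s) -2 * pi * (s - 1)/sin (pi * s)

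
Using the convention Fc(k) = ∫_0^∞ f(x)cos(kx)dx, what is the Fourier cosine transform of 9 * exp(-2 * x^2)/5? 9 * sqrt(2) * sqrt(pi) * exp(-k^2/8)/20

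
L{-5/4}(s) -5/(4 * s)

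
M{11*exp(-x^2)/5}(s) 11*gamma(s/2)/10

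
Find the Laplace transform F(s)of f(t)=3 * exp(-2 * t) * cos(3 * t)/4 3 * (s+2)/(4 * ((s+2)^2+9))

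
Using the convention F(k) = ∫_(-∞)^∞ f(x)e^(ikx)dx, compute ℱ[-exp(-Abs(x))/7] -2/(7 * k^2 + 7)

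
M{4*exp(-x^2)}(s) 2*gamma(s/2)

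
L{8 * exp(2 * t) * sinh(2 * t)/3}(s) 16/(3 * s * (s - 4))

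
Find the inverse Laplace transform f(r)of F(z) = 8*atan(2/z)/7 8*sin(2*r)/(7*r)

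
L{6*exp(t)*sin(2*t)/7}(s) 12/(7*((s - 1)^2+4))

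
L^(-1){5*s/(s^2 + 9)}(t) 5*cos(3*t)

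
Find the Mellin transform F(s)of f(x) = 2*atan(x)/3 -pi*sec(pi*s/2)/(3*s)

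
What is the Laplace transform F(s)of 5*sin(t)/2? 5/(2*(s^2 + 1))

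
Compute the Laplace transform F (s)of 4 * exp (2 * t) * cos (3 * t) 4 * (s - 2)/ ( (s - 2)^2 + 9)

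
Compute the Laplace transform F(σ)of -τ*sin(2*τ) -4*σ/(σ^2 + 4)^2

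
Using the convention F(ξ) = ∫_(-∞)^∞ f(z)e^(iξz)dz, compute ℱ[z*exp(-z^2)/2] I*sqrt(pi)*ξ*exp(-ξ^2/4)/4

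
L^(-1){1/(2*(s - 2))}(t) exp(2*t)/2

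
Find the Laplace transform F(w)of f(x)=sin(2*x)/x atan(2/w)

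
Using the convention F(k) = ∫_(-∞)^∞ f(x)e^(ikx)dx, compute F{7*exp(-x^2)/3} 7*sqrt(pi)*exp(-k^2/4)/3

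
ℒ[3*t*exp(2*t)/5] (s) 3/(5*(s - 2)^2)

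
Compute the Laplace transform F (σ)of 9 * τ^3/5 54/ (5 * σ^4)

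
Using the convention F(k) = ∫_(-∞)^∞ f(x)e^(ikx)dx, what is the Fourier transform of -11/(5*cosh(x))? -11*pi/(5*cosh(pi*k/2))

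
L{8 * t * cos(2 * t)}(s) 8 * (s^2 - 4)/(s^2 + 4)^2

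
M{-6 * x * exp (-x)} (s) -6 * gamma (s+1)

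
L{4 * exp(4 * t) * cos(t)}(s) 4 * (s - 4)/((s - 4)^2 + 1)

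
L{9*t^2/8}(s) 9/(4*s^3)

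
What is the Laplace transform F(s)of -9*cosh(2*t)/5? -9*s/(5*s^2 - 20)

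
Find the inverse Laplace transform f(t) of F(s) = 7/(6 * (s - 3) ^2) 7 * t * exp(3 * t) /6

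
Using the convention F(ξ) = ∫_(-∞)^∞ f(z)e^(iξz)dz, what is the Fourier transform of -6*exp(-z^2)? -6*sqrt(pi)*exp(-ξ^2/4)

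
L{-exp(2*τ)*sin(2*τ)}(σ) -2/((σ - 2)^2 + 4)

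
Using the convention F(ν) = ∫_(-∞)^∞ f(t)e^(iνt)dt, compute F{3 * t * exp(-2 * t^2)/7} 3 * sqrt(2) * I * sqrt(pi) * ν * exp(-ν^2/8)/56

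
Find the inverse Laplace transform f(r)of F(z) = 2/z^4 r^3/3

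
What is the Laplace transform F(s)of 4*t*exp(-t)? 4/(s+1)^2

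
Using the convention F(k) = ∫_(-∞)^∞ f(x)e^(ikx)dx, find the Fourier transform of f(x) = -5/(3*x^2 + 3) -5*pi*exp(-Abs(k))/3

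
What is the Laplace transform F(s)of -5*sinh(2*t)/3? -10/(3*s^2 - 12)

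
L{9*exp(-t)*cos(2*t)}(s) 9*(s + 1)/((s + 1)^2 + 4)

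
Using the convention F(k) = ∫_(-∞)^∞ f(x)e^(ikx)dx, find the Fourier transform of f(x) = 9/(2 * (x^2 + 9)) 3 * pi * exp(-3 * Abs(k))/2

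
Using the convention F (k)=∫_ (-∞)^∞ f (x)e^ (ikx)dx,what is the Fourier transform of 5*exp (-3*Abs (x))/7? 30/ (7*(k^2+9))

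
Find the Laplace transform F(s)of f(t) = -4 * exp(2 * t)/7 -4/(7 * s - 14)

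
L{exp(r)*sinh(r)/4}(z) 1/(4*z*(z - 2))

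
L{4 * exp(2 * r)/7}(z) 4/(7 * (z - 2))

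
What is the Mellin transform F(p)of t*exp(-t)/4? gamma(p + 1)/4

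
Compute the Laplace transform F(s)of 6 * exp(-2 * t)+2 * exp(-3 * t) 6/(s+2)+2/(s+3)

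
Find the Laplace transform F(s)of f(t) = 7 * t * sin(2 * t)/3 28 * s/(3 * (s^2 + 4)^2)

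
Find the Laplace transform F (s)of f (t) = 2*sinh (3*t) 6/ (s^2 - 9)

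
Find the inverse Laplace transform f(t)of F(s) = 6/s 6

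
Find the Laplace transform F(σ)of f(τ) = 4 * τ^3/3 8/σ^4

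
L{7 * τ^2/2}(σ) 7/σ^3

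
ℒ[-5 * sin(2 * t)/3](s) -10/(3 * s^2 + 12)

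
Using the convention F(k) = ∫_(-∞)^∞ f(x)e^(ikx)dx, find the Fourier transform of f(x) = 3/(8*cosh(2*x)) 3*pi/(16*cosh(pi*k/4))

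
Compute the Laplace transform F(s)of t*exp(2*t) (s - 2)^(-2)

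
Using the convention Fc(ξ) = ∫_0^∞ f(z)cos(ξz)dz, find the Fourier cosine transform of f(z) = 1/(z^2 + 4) pi * exp(-2 * ξ)/4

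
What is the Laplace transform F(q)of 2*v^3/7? 12/(7*q^4)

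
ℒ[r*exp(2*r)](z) (z - 2)^(-2)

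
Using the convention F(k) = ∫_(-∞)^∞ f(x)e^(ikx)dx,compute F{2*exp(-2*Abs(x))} 8/(k^2 + 4)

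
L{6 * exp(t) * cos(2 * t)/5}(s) 6 * (s - 1)/(5 * ((s - 1)^2 + 4))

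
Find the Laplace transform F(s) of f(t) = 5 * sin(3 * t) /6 5/(2 * (s^2 + 9) ) 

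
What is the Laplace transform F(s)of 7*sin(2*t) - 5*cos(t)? 14/(s^2 + 4) - 5*s/(s^2 + 1)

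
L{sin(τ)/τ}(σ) atan(1/σ)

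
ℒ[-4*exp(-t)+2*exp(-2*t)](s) 2/(s+2) - 4/(s+1)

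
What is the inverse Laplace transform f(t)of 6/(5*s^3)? 3*t^2/5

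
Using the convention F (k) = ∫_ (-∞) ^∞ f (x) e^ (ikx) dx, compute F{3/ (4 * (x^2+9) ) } pi * exp (-3 * Abs (k) ) /4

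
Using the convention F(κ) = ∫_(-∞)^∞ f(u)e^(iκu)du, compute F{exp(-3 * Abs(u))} 6/(κ^2 + 9)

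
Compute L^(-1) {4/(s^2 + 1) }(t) 4*sin(t) 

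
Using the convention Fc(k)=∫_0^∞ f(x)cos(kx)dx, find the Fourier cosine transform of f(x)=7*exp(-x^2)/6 7*sqrt(pi)*exp(-k^2/4)/12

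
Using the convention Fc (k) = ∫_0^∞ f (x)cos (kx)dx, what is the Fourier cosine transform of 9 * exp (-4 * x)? 36/ (k^2 + 16)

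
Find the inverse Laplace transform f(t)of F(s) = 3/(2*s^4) t^3/4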